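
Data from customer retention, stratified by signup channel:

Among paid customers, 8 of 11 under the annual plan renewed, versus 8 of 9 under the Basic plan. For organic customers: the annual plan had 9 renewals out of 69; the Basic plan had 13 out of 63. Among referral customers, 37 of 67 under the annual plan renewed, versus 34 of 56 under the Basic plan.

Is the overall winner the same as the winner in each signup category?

Yes

Paid: the annual plan 8/11 = 72.7%, the Basic plan 8/9 = 88.9% → the Basic plan
Organic: the annual plan 9/69 = 13.0%, the Basic plan 13/63 = 20.6% → the Basic plan
Referral: the annual plan 37/67 = 55.2%, the Basic plan 34/56 = 60.7% → the Basic plan
Overall: the annual plan 54/147 = 36.7%, the Basic plan 55/128 = 43.0% → the Basic plan
The Basic plan wins overall and in every signup group — no reversal.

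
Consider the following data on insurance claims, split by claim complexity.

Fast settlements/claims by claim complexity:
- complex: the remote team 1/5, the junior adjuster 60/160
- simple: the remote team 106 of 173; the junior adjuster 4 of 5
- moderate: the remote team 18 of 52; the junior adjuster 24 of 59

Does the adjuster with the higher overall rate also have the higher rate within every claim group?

No

Complex: the remote team 1/5 = 20.0%, the junior adjuster 60/160 = 37.5% → the junior adjuster
Simple: the remote team 106/173 = 61.3%, the junior adjuster 4/5 = 80.0% → the junior adjuster
Moderate: the remote team 18/52 = 34.6%, the junior adjuster 24/59 = 40.7% → the junior adjuster
Overall: the remote team 125/230 = 54.3%, the junior adjuster 88/224 = 39.3% → the remote team
The junior adjuster wins each claim group but the remote team wins overall — the comparison reverses. The junior adjuster's claims skew toward complex, which has a lower base rate.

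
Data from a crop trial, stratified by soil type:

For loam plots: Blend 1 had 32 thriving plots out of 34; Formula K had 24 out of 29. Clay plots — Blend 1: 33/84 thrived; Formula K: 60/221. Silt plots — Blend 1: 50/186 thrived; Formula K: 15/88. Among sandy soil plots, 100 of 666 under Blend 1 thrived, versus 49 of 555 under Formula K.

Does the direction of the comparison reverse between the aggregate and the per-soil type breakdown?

Loam: Blend 1 32/34 = 94.1%, Formula K 24/29 = 82.8% → Blend 1
Clay: Blend 1 33/84 = 39.3%, Formula K 60/221 = 27.1% → Blend 1
Silt: Blend 1 50/186 = 26.9%, Formula K 15/88 = 17.0% → Blend 1
Sandy soil: Blend 1 100/666 = 15.0%, Formula K 49/555 = 8.8% → Blend 1
Overall: Blend 1 215/970 = 22.2%, Formula K 148/893 = 16.6% → Blend 1
Blend 1 wins overall and in every soil group — no reversal.

No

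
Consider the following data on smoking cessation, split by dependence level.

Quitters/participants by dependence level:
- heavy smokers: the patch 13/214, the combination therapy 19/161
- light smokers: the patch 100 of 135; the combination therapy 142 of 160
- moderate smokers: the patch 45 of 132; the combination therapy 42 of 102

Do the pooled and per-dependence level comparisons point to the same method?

Heavy smokers: the patch 13/214 = 6.1%, the combination therapy 19/161 = 11.8% → the combination therapy
Light smokers: the patch 100/135 = 74.1%, the combination therapy 142/160 = 88.8% → the combination therapy
Moderate smokers: the patch 45/132 = 34.1%, the combination therapy 42/102 = 41.2% → the combination therapy
Overall: the patch 158/481 = 32.8%, the combination therapy 203/423 = 48.0% → the combination therapy
The combination therapy wins overall and in every dependence group — no reversal.

Yes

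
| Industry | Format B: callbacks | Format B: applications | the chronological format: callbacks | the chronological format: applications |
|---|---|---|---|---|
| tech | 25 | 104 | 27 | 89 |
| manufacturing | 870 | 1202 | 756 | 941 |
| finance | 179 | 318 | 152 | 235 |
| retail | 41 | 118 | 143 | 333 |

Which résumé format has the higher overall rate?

the chronological format

Tech: Format B 25/104 = 24.0%, the chronological format 27/89 = 30.3% → the chronological format
Manufacturing: Format B 870/1202 = 72.4%, the chronological format 756/941 = 80.3% → the chronological format
Finance: Format B 179/318 = 56.3%, the chronological format 152/235 = 64.7% → the chronological format
Retail: Format B 41/118 = 34.7%, the chronological format 143/333 = 42.9% → the chronological format
Overall: Format B 1115/1742 = 64.0%, the chronological format 1078/1598 = 67.5% → the chronological format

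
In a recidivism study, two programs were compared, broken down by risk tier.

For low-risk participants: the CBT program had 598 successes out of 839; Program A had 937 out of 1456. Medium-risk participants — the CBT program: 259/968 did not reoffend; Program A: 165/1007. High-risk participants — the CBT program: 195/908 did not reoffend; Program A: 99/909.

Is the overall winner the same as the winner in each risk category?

Yes

Low-risk: the CBT program 598/839 = 71.3%, Program A 937/1456 = 64.4% → the CBT program
Medium-risk: the CBT program 259/968 = 26.8%, Program A 165/1007 = 16.4% → the CBT program
High-risk: the CBT program 195/908 = 21.5%, Program A 99/909 = 10.9% → the CBT program
Overall: the CBT program 1052/2715 = 38.7%, Program A 1201/3372 = 35.6% → the CBT program
The CBT program wins overall and in every risk group — no reversal.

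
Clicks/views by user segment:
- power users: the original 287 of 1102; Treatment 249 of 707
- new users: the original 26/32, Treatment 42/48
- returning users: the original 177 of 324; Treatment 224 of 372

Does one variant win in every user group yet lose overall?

Power users: the original 287/1102 = 26.0%, Treatment 249/707 = 35.2% → Treatment
New users: the original 26/32 = 81.2%, Treatment 42/48 = 87.5% → Treatment
Returning users: the original 177/324 = 54.6%, Treatment 224/372 = 60.2% → Treatment
Overall: the original 490/1458 = 33.6%, Treatment 515/1127 = 45.7% → Treatment
Treatment wins overall and in every user group — no reversal.

No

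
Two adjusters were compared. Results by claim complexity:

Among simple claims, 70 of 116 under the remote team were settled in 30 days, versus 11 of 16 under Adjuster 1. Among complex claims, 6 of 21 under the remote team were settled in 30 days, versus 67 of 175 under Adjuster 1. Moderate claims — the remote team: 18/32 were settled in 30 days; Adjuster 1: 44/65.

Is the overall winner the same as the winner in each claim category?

Simple: the remote team 70/116 = 60.3%, Adjuster 1 11/16 = 68.8% → Adjuster 1
Complex: the remote team 6/21 = 28.6%, Adjuster 1 67/175 = 38.3% → Adjuster 1
Moderate: the remote team 18/32 = 56.2%, Adjuster 1 44/65 = 67.7% → Adjuster 1
Overall: the remote team 94/169 = 55.6%, Adjuster 1 122/256 = 47.7% → the remote team
Adjuster 1 wins each claim group but the remote team wins overall — the comparison reverses. Adjuster 1's claims skew toward complex, which has a lower base rate.

No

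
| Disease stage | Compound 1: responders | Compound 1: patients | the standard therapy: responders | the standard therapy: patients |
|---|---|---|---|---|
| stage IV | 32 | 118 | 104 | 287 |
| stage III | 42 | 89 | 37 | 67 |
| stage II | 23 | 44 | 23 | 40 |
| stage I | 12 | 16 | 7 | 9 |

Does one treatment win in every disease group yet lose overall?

Stage IV: Compound 1 32/118 = 27.1%, the standard therapy 104/287 = 36.2% → the standard therapy
Stage III: Compound 1 42/89 = 47.2%, the standard therapy 37/67 = 55.2% → the standard therapy
Stage II: Compound 1 23/44 = 52.3%, the standard therapy 23/40 = 57.5% → the standard therapy
Stage I: Compound 1 12/16 = 75.0%, the standard therapy 7/9 = 77.8% → the standard therapy
Overall: Compound 1 109/267 = 40.8%, the standard therapy 171/403 = 42.4% → the standard therapy
The standard therapy wins overall and in every disease group — no reversal.

No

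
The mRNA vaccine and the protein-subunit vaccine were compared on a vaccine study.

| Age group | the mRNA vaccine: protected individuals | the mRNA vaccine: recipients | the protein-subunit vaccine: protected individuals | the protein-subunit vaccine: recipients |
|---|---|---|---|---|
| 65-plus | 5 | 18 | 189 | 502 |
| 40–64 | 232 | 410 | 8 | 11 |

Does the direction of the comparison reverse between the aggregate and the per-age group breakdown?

Yes

65-plus: the mRNA vaccine 5/18 = 27.8%, the protein-subunit vaccine 189/502 = 37.6% → the protein-subunit vaccine
40–64: the mRNA vaccine 232/410 = 56.6%, the protein-subunit vaccine 8/11 = 72.7% → the protein-subunit vaccine
Overall: the mRNA vaccine 237/428 = 55.4%, the protein-subunit vaccine 197/513 = 38.4% → the mRNA vaccine
The protein-subunit vaccine wins each age group but the mRNA vaccine wins overall — the comparison reverses. The protein-subunit vaccine's recipients skew toward 65-plus, which has a lower base rate.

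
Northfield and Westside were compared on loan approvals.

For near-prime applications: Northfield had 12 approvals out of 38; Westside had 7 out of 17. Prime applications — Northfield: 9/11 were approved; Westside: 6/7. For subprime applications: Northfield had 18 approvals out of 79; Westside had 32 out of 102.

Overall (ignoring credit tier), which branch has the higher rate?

Near-prime: Northfield 12/38 = 31.6%, Westside 7/17 = 41.2% → Westside
Prime: Northfield 9/11 = 81.8%, Westside 6/7 = 85.7% → Westside
Subprime: Northfield 18/79 = 22.8%, Westside 32/102 = 31.4% → Westside
Overall: Northfield 39/128 = 30.5%, Westside 45/126 = 35.7% → Westside

Westside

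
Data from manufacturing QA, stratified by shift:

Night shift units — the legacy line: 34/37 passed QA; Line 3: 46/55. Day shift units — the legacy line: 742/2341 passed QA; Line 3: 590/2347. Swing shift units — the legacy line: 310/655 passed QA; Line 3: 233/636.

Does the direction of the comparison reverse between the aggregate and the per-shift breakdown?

Night shift: the legacy line 34/37 = 91.9%, Line 3 46/55 = 83.6% → the legacy line
Day shift: the legacy line 742/2341 = 31.7%, Line 3 590/2347 = 25.1% → the legacy line
Swing shift: the legacy line 310/655 = 47.3%, Line 3 233/636 = 36.6% → the legacy line
Overall: the legacy line 1086/3033 = 35.8%, Line 3 869/3038 = 28.6% → the legacy line
The legacy line wins overall and in every shift group — no reversal.

No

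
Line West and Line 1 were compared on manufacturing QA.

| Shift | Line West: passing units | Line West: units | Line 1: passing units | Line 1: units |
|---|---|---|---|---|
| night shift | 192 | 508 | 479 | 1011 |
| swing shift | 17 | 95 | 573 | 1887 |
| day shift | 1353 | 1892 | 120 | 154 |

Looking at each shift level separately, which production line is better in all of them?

Line 1

Night shift: Line West 192/508 = 37.8%, Line 1 479/1011 = 47.4% → Line 1
Swing shift: Line West 17/95 = 17.9%, Line 1 573/1887 = 30.4% → Line 1
Day shift: Line West 1353/1892 = 71.5%, Line 1 120/154 = 77.9% → Line 1
Line 1 has the higher rate in all 3 groups.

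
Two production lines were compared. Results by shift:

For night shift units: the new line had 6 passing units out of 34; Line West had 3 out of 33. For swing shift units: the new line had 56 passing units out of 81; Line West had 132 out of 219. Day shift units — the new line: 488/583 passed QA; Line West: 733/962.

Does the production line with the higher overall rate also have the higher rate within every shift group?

Yes

Night shift: the new line 6/34 = 17.6%, Line West 3/33 = 9.1% → the new line
Swing shift: the new line 56/81 = 69.1%, Line West 132/219 = 60.3% → the new line
Day shift: the new line 488/583 = 83.7%, Line West 733/962 = 76.2% → the new line
Overall: the new line 550/698 = 78.8%, Line West 868/1214 = 71.5% → the new line
The new line wins overall and in every shift group — no reversal.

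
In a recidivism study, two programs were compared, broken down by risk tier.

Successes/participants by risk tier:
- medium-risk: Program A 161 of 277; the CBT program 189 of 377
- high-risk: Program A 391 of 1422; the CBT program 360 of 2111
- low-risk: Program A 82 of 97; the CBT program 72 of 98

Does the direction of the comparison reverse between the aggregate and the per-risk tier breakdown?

No

Medium-risk: Program A 161/277 = 58.1%, the CBT program 189/377 = 50.1% → Program A
High-risk: Program A 391/1422 = 27.5%, the CBT program 360/2111 = 17.1% → Program A
Low-risk: Program A 82/97 = 84.5%, the CBT program 72/98 = 73.5% → Program A
Overall: Program A 634/1796 = 35.3%, the CBT program 621/2586 = 24.0% → Program A
Program A wins overall and in every risk group — no reversal.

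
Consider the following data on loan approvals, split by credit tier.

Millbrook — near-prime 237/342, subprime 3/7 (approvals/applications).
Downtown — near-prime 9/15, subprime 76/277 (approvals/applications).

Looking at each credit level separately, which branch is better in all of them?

Millbrook

Near-prime: Millbrook 237/342 = 69.3%, Downtown 9/15 = 60.0% → Millbrook
Subprime: Millbrook 3/7 = 42.9%, Downtown 76/277 = 27.4% → Millbrook
Millbrook has the higher rate in both groups.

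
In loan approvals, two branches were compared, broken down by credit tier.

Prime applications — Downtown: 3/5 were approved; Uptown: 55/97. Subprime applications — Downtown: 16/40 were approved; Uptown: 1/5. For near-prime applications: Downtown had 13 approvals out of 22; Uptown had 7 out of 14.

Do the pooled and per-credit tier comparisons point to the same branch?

Prime: Downtown 3/5 = 60.0%, Uptown 55/97 = 56.7% → Downtown
Subprime: Downtown 16/40 = 40.0%, Uptown 1/5 = 20.0% → Downtown
Near-prime: Downtown 13/22 = 59.1%, Uptown 7/14 = 50.0% → Downtown
Overall: Downtown 32/67 = 47.8%, Uptown 63/116 = 54.3% → Uptown
Downtown wins each credit group but Uptown wins overall — the comparison reverses. Downtown's applications skew toward subprime, which has a lower base rate.

No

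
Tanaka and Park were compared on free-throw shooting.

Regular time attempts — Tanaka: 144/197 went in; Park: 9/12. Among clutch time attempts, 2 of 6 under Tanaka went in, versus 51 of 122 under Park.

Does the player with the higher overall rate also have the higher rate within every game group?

Regular time: Tanaka 144/197 = 73.1%, Park 9/12 = 75.0% → Park
Clutch time: Tanaka 2/6 = 33.3%, Park 51/122 = 41.8% → Park
Overall: Tanaka 146/203 = 71.9%, Park 60/134 = 44.8% → Tanaka
Park wins each game group but Tanaka wins overall — the comparison reverses. Park's attempts skew toward clutch time, which has a lower base rate.

No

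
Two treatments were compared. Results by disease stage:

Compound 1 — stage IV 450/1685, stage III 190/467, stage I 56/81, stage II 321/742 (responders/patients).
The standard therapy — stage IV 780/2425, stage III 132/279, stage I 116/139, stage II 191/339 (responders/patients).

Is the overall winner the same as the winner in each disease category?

Yes

Stage IV: Compound 1 450/1685 = 26.7%, the standard therapy 780/2425 = 32.2% → the standard therapy
Stage III: Compound 1 190/467 = 40.7%, the standard therapy 132/279 = 47.3% → the standard therapy
Stage I: Compound 1 56/81 = 69.1%, the standard therapy 116/139 = 83.5% → the standard therapy
Stage II: Compound 1 321/742 = 43.3%, the standard therapy 191/339 = 56.3% → the standard therapy
Overall: Compound 1 1017/2975 = 34.2%, the standard therapy 1219/3182 = 38.3% → the standard therapy
The standard therapy wins overall and in every disease group — no reversal.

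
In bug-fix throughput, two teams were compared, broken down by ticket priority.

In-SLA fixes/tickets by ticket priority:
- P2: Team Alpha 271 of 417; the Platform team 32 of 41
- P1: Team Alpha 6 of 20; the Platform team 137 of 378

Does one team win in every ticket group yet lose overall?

Yes

P2: Team Alpha 271/417 = 65.0%, the Platform team 32/41 = 78.0% → the Platform team
P1: Team Alpha 6/20 = 30.0%, the Platform team 137/378 = 36.2% → the Platform team
Overall: Team Alpha 277/437 = 63.4%, the Platform team 169/419 = 40.3% → Team Alpha
The Platform team wins each ticket group but Team Alpha wins overall — the comparison reverses. The Platform team's tickets skew toward P1, which has a lower base rate.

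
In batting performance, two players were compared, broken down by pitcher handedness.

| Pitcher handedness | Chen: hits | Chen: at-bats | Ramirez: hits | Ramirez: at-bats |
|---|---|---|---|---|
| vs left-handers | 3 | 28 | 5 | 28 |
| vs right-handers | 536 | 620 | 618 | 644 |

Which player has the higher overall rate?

Vs left-handers: Chen 3/28 = 10.7%, Ramirez 5/28 = 17.9% → Ramirez
Vs right-handers: Chen 536/620 = 86.5%, Ramirez 618/644 = 96.0% → Ramirez
Overall: Chen 539/648 = 83.2%, Ramirez 623/672 = 92.7% → Ramirez

Ramirez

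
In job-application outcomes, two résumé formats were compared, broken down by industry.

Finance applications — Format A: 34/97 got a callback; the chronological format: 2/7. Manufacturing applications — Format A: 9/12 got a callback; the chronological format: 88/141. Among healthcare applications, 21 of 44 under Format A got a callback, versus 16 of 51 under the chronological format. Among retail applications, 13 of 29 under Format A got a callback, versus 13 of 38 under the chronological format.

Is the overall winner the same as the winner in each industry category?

No

Finance: Format A 34/97 = 35.1%, the chronological format 2/7 = 28.6% → Format A
Manufacturing: Format A 9/12 = 75.0%, the chronological format 88/141 = 62.4% → Format A
Healthcare: Format A 21/44 = 47.7%, the chronological format 16/51 = 31.4% → Format A
Retail: Format A 13/29 = 44.8%, the chronological format 13/38 = 34.2% → Format A
Overall: Format A 77/182 = 42.3%, the chronological format 119/237 = 50.2% → the chronological format
Format A wins each industry group but the chronological format wins overall — the comparison reverses. Format A's applications skew toward finance, which has a lower base rate.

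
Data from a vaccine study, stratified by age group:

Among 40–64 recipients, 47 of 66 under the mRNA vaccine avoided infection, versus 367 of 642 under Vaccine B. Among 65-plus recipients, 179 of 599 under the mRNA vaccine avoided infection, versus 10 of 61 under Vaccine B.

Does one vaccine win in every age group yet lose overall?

40–64: the mRNA vaccine 47/66 = 71.2%, Vaccine B 367/642 = 57.2% → the mRNA vaccine
65-plus: the mRNA vaccine 179/599 = 29.9%, Vaccine B 10/61 = 16.4% → the mRNA vaccine
Overall: the mRNA vaccine 226/665 = 34.0%, Vaccine B 377/703 = 53.6% → Vaccine B
The mRNA vaccine wins each age group but Vaccine B wins overall — the comparison reverses. The mRNA vaccine's recipients skew toward 65-plus, which has a lower base rate.

Yes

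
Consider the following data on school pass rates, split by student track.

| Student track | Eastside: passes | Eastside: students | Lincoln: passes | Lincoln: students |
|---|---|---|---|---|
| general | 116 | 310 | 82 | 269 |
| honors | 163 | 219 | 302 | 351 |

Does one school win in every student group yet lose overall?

No

General: Eastside 116/310 = 37.4%, Lincoln 82/269 = 30.5% → Eastside
Honors: Eastside 163/219 = 74.4%, Lincoln 302/351 = 86.0% → Lincoln
Overall: Eastside 279/529 = 52.7%, Lincoln 384/620 = 61.9% → Lincoln
Neither sweeps: Eastside wins 1 of 2 groups, Lincoln wins 1. Lincoln wins overall but not every group — no Simpson reversal.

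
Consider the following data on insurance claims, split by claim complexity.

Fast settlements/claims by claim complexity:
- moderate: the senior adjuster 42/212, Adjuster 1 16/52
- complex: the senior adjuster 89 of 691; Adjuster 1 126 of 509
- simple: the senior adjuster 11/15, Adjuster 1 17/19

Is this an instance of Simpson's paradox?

No

Moderate: the senior adjuster 42/212 = 19.8%, Adjuster 1 16/52 = 30.8% → Adjuster 1
Complex: the senior adjuster 89/691 = 12.9%, Adjuster 1 126/509 = 24.8% → Adjuster 1
Simple: the senior adjuster 11/15 = 73.3%, Adjuster 1 17/19 = 89.5% → Adjuster 1
Overall: the senior adjuster 142/918 = 15.5%, Adjuster 1 159/580 = 27.4% → Adjuster 1
Adjuster 1 wins overall and in every claim group — no reversal.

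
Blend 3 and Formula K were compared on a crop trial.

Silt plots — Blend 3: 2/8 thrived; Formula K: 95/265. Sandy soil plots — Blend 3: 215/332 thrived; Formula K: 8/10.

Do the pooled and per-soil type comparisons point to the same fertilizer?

Silt: Blend 3 2/8 = 25.0%, Formula K 95/265 = 35.8% → Formula K
Sandy soil: Blend 3 215/332 = 64.8%, Formula K 8/10 = 80.0% → Formula K
Overall: Blend 3 217/340 = 63.8%, Formula K 103/275 = 37.5% → Blend 3
Formula K wins each soil group but Blend 3 wins overall — the comparison reverses. Formula K's plots skew toward silt, which has a lower base rate.

No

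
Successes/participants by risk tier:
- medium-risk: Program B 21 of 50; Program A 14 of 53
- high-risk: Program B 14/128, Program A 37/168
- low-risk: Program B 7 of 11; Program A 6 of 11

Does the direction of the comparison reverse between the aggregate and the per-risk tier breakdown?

Medium-risk: Program B 21/50 = 42.0%, Program A 14/53 = 26.4% → Program B
High-risk: Program B 14/128 = 10.9%, Program A 37/168 = 22.0% → Program A
Low-risk: Program B 7/11 = 63.6%, Program A 6/11 = 54.5% → Program B
Overall: Program B 42/189 = 22.2%, Program A 57/232 = 24.6% → Program A
Neither sweeps: Program B wins 2 of 3 groups, Program A wins 1. Program A wins overall but not every group — no Simpson reversal.

No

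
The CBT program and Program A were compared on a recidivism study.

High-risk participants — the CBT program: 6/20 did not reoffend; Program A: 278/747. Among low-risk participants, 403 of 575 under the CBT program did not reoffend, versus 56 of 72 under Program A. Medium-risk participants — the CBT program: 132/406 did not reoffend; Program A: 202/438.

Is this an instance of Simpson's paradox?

High-risk: the CBT program 6/20 = 30.0%, Program A 278/747 = 37.2% → Program A
Low-risk: the CBT program 403/575 = 70.1%, Program A 56/72 = 77.8% → Program A
Medium-risk: the CBT program 132/406 = 32.5%, Program A 202/438 = 46.1% → Program A
Overall: the CBT program 541/1001 = 54.0%, Program A 536/1257 = 42.6% → the CBT program
Program A wins each risk group but the CBT program wins overall — the comparison reverses. Program A's participants skew toward high-risk, which has a lower base rate.

Yes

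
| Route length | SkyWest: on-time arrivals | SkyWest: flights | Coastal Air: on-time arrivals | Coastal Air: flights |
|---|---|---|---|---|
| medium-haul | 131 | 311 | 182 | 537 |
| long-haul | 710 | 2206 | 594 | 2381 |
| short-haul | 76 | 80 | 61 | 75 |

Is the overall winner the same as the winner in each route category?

Yes

Medium-haul: SkyWest 131/311 = 42.1%, Coastal Air 182/537 = 33.9% → SkyWest
Long-haul: SkyWest 710/2206 = 32.2%, Coastal Air 594/2381 = 24.9% → SkyWest
Short-haul: SkyWest 76/80 = 95.0%, Coastal Air 61/75 = 81.3% → SkyWest
Overall: SkyWest 917/2597 = 35.3%, Coastal Air 837/2993 = 28.0% → SkyWest
SkyWest wins overall and in every route group — no reversal.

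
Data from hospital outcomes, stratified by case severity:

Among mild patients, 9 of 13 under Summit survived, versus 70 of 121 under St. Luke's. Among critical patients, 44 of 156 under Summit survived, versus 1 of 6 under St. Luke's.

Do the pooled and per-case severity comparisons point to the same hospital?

No

Mild: Summit 9/13 = 69.2%, St. Luke's 70/121 = 57.9% → Summit
Critical: Summit 44/156 = 28.2%, St. Luke's 1/6 = 16.7% → Summit
Overall: Summit 53/169 = 31.4%, St. Luke's 71/127 = 55.9% → St. Luke's
Summit wins each case group but St. Luke's wins overall — the comparison reverses. Summit's patients skew toward critical, which has a lower base rate.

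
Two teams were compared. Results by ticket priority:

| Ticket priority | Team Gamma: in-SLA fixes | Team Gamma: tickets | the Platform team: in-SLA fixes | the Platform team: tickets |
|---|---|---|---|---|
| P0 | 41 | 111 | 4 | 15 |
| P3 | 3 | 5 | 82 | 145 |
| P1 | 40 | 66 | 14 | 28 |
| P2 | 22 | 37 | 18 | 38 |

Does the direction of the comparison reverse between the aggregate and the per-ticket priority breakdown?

Yes

P0: Team Gamma 41/111 = 36.9%, the Platform team 4/15 = 26.7% → Team Gamma
P3: Team Gamma 3/5 = 60.0%, the Platform team 82/145 = 56.6% → Team Gamma
P1: Team Gamma 40/66 = 60.6%, the Platform team 14/28 = 50.0% → Team Gamma
P2: Team Gamma 22/37 = 59.5%, the Platform team 18/38 = 47.4% → Team Gamma
Overall: Team Gamma 106/219 = 48.4%, the Platform team 118/226 = 52.2% → the Platform team
Team Gamma wins each ticket group but the Platform team wins overall — the comparison reverses. Team Gamma's tickets skew toward P0, which has a lower base rate.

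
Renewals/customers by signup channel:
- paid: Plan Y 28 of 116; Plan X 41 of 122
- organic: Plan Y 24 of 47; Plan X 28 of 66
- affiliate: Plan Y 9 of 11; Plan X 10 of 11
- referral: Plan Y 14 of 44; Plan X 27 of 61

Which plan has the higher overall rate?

Paid: Plan Y 28/116 = 24.1%, Plan X 41/122 = 33.6% → Plan X
Organic: Plan Y 24/47 = 51.1%, Plan X 28/66 = 42.4% → Plan Y
Affiliate: Plan Y 9/11 = 81.8%, Plan X 10/11 = 90.9% → Plan X
Referral: Plan Y 14/44 = 31.8%, Plan X 27/61 = 44.3% → Plan X
Overall: Plan Y 75/218 = 34.4%, Plan X 106/260 = 40.8% → Plan X
(Neither sweeps every signup group, but Plan X has the higher pooled rate.)

Plan X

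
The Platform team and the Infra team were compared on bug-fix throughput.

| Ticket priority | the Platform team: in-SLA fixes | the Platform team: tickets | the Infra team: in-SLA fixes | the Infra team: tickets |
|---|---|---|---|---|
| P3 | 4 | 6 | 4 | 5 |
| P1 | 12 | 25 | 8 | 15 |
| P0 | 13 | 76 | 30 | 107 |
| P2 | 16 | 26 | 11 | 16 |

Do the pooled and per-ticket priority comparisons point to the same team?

P3: the Platform team 4/6 = 66.7%, the Infra team 4/5 = 80.0% → the Infra team
P1: the Platform team 12/25 = 48.0%, the Infra team 8/15 = 53.3% → the Infra team
P0: the Platform team 13/76 = 17.1%, the Infra team 30/107 = 28.0% → the Infra team
P2: the Platform team 16/26 = 61.5%, the Infra team 11/16 = 68.8% → the Infra team
Overall: the Platform team 45/133 = 33.8%, the Infra team 53/143 = 37.1% → the Infra team
The Infra team wins overall and in every ticket group — no reversal.

Yes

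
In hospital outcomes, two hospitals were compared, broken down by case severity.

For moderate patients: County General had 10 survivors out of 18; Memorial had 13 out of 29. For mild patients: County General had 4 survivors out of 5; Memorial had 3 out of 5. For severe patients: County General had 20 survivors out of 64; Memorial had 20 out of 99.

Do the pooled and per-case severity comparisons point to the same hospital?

Moderate: County General 10/18 = 55.6%, Memorial 13/29 = 44.8% → County General
Mild: County General 4/5 = 80.0%, Memorial 3/5 = 60.0% → County General
Severe: County General 20/64 = 31.2%, Memorial 20/99 = 20.2% → County General
Overall: County General 34/87 = 39.1%, Memorial 36/133 = 27.1% → County General
County General wins overall and in every case group — no reversal.

Yes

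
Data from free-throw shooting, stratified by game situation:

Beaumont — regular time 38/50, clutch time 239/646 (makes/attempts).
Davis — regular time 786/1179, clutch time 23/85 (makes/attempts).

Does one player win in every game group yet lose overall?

Yes

Regular time: Beaumont 38/50 = 76.0%, Davis 786/1179 = 66.7% → Beaumont
Clutch time: Beaumont 239/646 = 37.0%, Davis 23/85 = 27.1% → Beaumont
Overall: Beaumont 277/696 = 39.8%, Davis 809/1264 = 64.0% → Davis
Beaumont wins each game group but Davis wins overall — the comparison reverses. Beaumont's attempts skew toward clutch time, which has a lower base rate.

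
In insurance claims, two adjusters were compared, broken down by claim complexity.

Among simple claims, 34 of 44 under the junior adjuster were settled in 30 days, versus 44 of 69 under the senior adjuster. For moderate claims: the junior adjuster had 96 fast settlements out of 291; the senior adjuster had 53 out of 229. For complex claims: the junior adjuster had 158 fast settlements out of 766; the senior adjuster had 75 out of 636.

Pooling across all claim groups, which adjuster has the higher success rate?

the junior adjuster

Simple: the junior adjuster 34/44 = 77.3%, the senior adjuster 44/69 = 63.8% → the junior adjuster
Moderate: the junior adjuster 96/291 = 33.0%, the senior adjuster 53/229 = 23.1% → the junior adjuster
Complex: the junior adjuster 158/766 = 20.6%, the senior adjuster 75/636 = 11.8% → the junior adjuster
Overall: the junior adjuster 288/1101 = 26.2%, the senior adjuster 172/934 = 18.4% → the junior adjuster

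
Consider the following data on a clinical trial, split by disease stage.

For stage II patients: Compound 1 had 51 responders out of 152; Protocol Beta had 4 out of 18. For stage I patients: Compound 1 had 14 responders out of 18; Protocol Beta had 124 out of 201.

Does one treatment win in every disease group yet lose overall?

Stage II: Compound 1 51/152 = 33.6%, Protocol Beta 4/18 = 22.2% → Compound 1
Stage I: Compound 1 14/18 = 77.8%, Protocol Beta 124/201 = 61.7% → Compound 1
Overall: Compound 1 65/170 = 38.2%, Protocol Beta 128/219 = 58.4% → Protocol Beta
Compound 1 wins each disease group but Protocol Beta wins overall — the comparison reverses. Compound 1's patients skew toward stage II, which has a lower base rate.

Yes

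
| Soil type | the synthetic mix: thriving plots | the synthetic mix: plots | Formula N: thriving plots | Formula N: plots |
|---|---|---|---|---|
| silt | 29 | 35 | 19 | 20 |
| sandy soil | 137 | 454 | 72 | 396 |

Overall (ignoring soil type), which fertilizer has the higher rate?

Silt: the synthetic mix 29/35 = 82.9%, Formula N 19/20 = 95.0% → Formula N
Sandy soil: the synthetic mix 137/454 = 30.2%, Formula N 72/396 = 18.2% → the synthetic mix
Overall: the synthetic mix 166/489 = 33.9%, Formula N 91/416 = 21.9% → the synthetic mix
(Neither sweeps every soil group, but the synthetic mix has the higher pooled rate.)

the synthetic mix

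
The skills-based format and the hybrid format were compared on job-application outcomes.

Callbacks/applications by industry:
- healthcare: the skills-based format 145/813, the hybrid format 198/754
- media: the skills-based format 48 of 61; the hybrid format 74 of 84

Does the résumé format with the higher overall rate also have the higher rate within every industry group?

Yes

Healthcare: the skills-based format 145/813 = 17.8%, the hybrid format 198/754 = 26.3% → the hybrid format
Media: the skills-based format 48/61 = 78.7%, the hybrid format 74/84 = 88.1% → the hybrid format
Overall: the skills-based format 193/874 = 22.1%, the hybrid format 272/838 = 32.5% → the hybrid format
The hybrid format wins overall and in every industry group — no reversal.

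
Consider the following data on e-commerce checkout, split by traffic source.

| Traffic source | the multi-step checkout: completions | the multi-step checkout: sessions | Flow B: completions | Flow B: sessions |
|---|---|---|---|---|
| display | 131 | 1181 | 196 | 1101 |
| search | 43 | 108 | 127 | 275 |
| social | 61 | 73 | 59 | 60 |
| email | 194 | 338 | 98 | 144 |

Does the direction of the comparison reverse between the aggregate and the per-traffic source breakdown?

No

Display: the multi-step checkout 131/1181 = 11.1%, Flow B 196/1101 = 17.8% → Flow B
Search: the multi-step checkout 43/108 = 39.8%, Flow B 127/275 = 46.2% → Flow B
Social: the multi-step checkout 61/73 = 83.6%, Flow B 59/60 = 98.3% → Flow B
Email: the multi-step checkout 194/338 = 57.4%, Flow B 98/144 = 68.1% → Flow B
Overall: the multi-step checkout 429/1700 = 25.2%, Flow B 480/1580 = 30.4% → Flow B
Flow B wins overall and in every traffic group — no reversal.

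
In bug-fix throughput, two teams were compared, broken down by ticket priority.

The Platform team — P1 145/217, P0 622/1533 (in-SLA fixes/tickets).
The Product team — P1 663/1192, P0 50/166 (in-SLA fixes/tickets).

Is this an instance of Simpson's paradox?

P1: the Platform team 145/217 = 66.8%, the Product team 663/1192 = 55.6% → the Platform team
P0: the Platform team 622/1533 = 40.6%, the Product team 50/166 = 30.1% → the Platform team
Overall: the Platform team 767/1750 = 43.8%, the Product team 713/1358 = 52.5% → the Product team
The Platform team wins each ticket group but the Product team wins overall — the comparison reverses. The Platform team's tickets skew toward P0, which has a lower base rate.

Yes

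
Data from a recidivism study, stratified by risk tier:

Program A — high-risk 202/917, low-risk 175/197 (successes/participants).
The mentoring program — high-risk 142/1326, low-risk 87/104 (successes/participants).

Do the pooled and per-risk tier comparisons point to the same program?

Yes

High-risk: Program A 202/917 = 22.0%, the mentoring program 142/1326 = 10.7% → Program A
Low-risk: Program A 175/197 = 88.8%, the mentoring program 87/104 = 83.7% → Program A
Overall: Program A 377/1114 = 33.8%, the mentoring program 229/1430 = 16.0% → Program A
Program A wins overall and in every risk group — no reversal.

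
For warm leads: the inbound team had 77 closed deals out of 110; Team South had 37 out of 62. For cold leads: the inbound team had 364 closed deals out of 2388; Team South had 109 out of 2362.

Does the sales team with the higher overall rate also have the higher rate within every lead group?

Warm: the inbound team 77/110 = 70.0%, Team South 37/62 = 59.7% → the inbound team
Cold: the inbound team 364/2388 = 15.2%, Team South 109/2362 = 4.6% → the inbound team
Overall: the inbound team 441/2498 = 17.7%, Team South 146/2424 = 6.0% → the inbound team
The inbound team wins overall and in every lead group — no reversal.

Yes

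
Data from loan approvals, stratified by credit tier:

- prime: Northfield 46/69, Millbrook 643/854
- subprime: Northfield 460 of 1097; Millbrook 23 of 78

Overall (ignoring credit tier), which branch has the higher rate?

Prime: Northfield 46/69 = 66.7%, Millbrook 643/854 = 75.3% → Millbrook
Subprime: Northfield 460/1097 = 41.9%, Millbrook 23/78 = 29.5% → Northfield
Overall: Northfield 506/1166 = 43.4%, Millbrook 666/932 = 71.5% → Millbrook
(Neither sweeps every credit group, but Millbrook has the higher pooled rate.)

Millbrook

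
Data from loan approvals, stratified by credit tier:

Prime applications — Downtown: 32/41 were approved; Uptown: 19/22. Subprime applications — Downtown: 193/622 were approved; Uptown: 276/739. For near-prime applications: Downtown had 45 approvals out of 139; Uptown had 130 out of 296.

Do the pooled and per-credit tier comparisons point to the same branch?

Yes

Prime: Downtown 32/41 = 78.0%, Uptown 19/22 = 86.4% → Uptown
Subprime: Downtown 193/622 = 31.0%, Uptown 276/739 = 37.3% → Uptown
Near-prime: Downtown 45/139 = 32.4%, Uptown 130/296 = 43.9% → Uptown
Overall: Downtown 270/802 = 33.7%, Uptown 425/1057 = 40.2% → Uptown
Uptown wins overall and in every credit group — no reversal.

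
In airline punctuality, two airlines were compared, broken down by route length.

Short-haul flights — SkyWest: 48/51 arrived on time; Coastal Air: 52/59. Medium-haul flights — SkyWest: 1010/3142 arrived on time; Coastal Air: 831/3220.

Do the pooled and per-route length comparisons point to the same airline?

Yes

Short-haul: SkyWest 48/51 = 94.1%, Coastal Air 52/59 = 88.1% → SkyWest
Medium-haul: SkyWest 1010/3142 = 32.1%, Coastal Air 831/3220 = 25.8% → SkyWest
Overall: SkyWest 1058/3193 = 33.1%, Coastal Air 883/3279 = 26.9% → SkyWest
SkyWest wins overall and in every route group — no reversal.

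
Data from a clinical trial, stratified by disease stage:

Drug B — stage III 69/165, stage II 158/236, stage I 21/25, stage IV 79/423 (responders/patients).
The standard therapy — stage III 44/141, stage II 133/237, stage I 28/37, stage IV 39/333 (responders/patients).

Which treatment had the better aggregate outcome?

Stage III: Drug B 69/165 = 41.8%, the standard therapy 44/141 = 31.2% → Drug B
Stage II: Drug B 158/236 = 66.9%, the standard therapy 133/237 = 56.1% → Drug B
Stage I: Drug B 21/25 = 84.0%, the standard therapy 28/37 = 75.7% → Drug B
Stage IV: Drug B 79/423 = 18.7%, the standard therapy 39/333 = 11.7% → Drug B
Overall: Drug B 327/849 = 38.5%, the standard therapy 244/748 = 32.6% → Drug B

Drug B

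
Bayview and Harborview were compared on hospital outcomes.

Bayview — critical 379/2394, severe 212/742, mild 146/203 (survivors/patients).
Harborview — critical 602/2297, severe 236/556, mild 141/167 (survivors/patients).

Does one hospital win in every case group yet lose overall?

Critical: Bayview 379/2394 = 15.8%, Harborview 602/2297 = 26.2% → Harborview
Severe: Bayview 212/742 = 28.6%, Harborview 236/556 = 42.4% → Harborview
Mild: Bayview 146/203 = 71.9%, Harborview 141/167 = 84.4% → Harborview
Overall: Bayview 737/3339 = 22.1%, Harborview 979/3020 = 32.4% → Harborview
Harborview wins overall and in every case group — no reversal.

No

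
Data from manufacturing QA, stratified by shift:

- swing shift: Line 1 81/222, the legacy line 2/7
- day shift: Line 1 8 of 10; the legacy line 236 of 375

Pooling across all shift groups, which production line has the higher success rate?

the legacy line

Swing shift: Line 1 81/222 = 36.5%, the legacy line 2/7 = 28.6% → Line 1
Day shift: Line 1 8/10 = 80.0%, the legacy line 236/375 = 62.9% → Line 1
Overall: Line 1 89/232 = 38.4%, the legacy line 238/382 = 62.3% → the legacy line
(Line 1 wins every shift group but the legacy line wins overall — Line 1's units skew toward the low-rate swing shift group.)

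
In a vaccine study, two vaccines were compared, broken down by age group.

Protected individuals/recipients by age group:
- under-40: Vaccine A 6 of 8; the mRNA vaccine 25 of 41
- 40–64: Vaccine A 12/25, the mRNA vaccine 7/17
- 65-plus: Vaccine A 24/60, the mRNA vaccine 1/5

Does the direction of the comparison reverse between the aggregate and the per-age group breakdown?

Under-40: Vaccine A 6/8 = 75.0%, the mRNA vaccine 25/41 = 61.0% → Vaccine A
40–64: Vaccine A 12/25 = 48.0%, the mRNA vaccine 7/17 = 41.2% → Vaccine A
65-plus: Vaccine A 24/60 = 40.0%, the mRNA vaccine 1/5 = 20.0% → Vaccine A
Overall: Vaccine A 42/93 = 45.2%, the mRNA vaccine 33/63 = 52.4% → the mRNA vaccine
Vaccine A wins each age group but the mRNA vaccine wins overall — the comparison reverses. Vaccine A's recipients skew toward 65-plus, which has a lower base rate.

Yes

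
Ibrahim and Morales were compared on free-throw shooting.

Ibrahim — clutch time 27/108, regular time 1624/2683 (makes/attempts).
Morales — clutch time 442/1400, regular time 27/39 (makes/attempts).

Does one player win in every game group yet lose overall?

Yes

Clutch time: Ibrahim 27/108 = 25.0%, Morales 442/1400 = 31.6% → Morales
Regular time: Ibrahim 1624/2683 = 60.5%, Morales 27/39 = 69.2% → Morales
Overall: Ibrahim 1651/2791 = 59.2%, Morales 469/1439 = 32.6% → Ibrahim
Morales wins each game group but Ibrahim wins overall — the comparison reverses. Morales's attempts skew toward clutch time, which has a lower base rate.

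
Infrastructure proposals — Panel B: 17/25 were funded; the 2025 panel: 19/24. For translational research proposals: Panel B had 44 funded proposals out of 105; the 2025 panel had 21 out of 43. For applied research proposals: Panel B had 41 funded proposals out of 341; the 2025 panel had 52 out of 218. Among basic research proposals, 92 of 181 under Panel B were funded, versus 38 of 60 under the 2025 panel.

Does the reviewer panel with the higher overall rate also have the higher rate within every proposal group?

Yes

Infrastructure: Panel B 17/25 = 68.0%, the 2025 panel 19/24 = 79.2% → the 2025 panel
Translational research: Panel B 44/105 = 41.9%, the 2025 panel 21/43 = 48.8% → the 2025 panel
Applied research: Panel B 41/341 = 12.0%, the 2025 panel 52/218 = 23.9% → the 2025 panel
Basic research: Panel B 92/181 = 50.8%, the 2025 panel 38/60 = 63.3% → the 2025 panel
Overall: Panel B 194/652 = 29.8%, the 2025 panel 130/345 = 37.7% → the 2025 panel
The 2025 panel wins overall and in every proposal group — no reversal.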